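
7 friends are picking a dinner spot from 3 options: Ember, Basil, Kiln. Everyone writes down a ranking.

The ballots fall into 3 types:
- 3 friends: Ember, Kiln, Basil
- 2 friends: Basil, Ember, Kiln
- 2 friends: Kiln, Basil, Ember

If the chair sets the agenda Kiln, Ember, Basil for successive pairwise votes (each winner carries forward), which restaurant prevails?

Basil

Round 1: Kiln vs Ember — 2–5, Ember advances.
Round 2: Ember vs Basil — 3–4, Basil advances.
Basil survives the agenda.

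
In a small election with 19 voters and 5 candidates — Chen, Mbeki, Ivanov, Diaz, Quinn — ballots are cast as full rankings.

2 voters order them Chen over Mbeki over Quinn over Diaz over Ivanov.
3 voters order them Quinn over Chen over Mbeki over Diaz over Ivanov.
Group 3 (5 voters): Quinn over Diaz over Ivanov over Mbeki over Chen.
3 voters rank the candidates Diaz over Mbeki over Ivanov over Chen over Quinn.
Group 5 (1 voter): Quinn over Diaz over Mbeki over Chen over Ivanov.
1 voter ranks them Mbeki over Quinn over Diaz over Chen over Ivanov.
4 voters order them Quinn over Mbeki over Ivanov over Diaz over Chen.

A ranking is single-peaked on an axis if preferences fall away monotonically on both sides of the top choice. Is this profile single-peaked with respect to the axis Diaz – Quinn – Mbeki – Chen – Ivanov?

Axis positions: Diaz=1, Quinn=2, Mbeki=3, Chen=4, Ivanov=5.
Group 1 (peak Chen at position 4): ranking walks positions 4-3-2-1-5, expanding outward from the peak — single-peaked.
Group 2: ranking walks positions 2-4-3-1-5; Chen is ranked above Mbeki even though Mbeki lies between Chen and the peak Quinn on the axis — preferences dip and rise again. Not single-peaked.
Group 3: ranking walks positions 2-1-5-3-4; Ivanov is ranked above Mbeki even though Mbeki lies between Ivanov and the peak Quinn on the axis — preferences dip and rise again. Not single-peaked.
Group 4: ranking walks positions 1-3-5-4-2; Mbeki is ranked above Quinn even though Quinn lies between Mbeki and the peak Diaz on the axis — preferences dip and rise again. Not single-peaked.
Group 5 (peak Quinn at position 2): ranking walks positions 2-1-3-4-5, expanding outward from the peak — single-peaked.
Group 6 (peak Mbeki at position 3): ranking walks positions 3-2-1-4-5, expanding outward from the peak — single-peaked.
Group 7: ranking walks positions 2-3-5-1-4; Ivanov is ranked above Chen even though Chen lies between Ivanov and the peak Quinn on the axis — preferences dip and rise again. Not single-peaked.
Group 2 violates single-peakedness, so the profile is not single-peaked on this axis.

no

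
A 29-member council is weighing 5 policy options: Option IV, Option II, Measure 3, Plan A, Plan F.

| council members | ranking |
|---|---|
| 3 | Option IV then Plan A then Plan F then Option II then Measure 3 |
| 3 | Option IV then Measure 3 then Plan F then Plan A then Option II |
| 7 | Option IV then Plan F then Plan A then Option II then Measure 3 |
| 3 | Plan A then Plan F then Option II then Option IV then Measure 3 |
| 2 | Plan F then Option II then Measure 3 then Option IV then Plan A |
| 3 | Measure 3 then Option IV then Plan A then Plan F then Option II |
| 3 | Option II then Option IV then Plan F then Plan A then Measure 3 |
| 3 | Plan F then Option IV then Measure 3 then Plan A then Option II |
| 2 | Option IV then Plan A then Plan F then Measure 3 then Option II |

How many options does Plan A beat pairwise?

Plan A against each rival (29 council members):
Plan A–Option IV: Option IV 26–3.
Plan A vs Option II: Plan A, 24–5.
Plan A vs Measure 3: Plan A, 18–11.
Plan A vs Plan F: Plan F, 18–11.
Plan A beats Option II, Measure 3; loses to Option IV, Plan F — 2 pairwise wins.

2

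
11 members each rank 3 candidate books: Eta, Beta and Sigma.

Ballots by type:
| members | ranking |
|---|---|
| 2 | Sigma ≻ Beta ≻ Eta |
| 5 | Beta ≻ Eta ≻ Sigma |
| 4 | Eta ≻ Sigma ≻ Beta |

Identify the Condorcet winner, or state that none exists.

Head-to-head results (11 members):
Eta vs Beta: Eta preferred on 4 ballots; Beta wins 7–4.
Eta vs Sigma: Eta preferred on 5+4 = 9 ballots; Eta wins 9–2.
Beta vs Sigma: Beta preferred on 5 ballots; Sigma wins 6–5.
Each book drops at least one matchup (Eta loses to Beta; Beta loses to Sigma; Sigma loses to Eta); the cycle Eta → Sigma → Beta → Eta rules out a Condorcet winner.

none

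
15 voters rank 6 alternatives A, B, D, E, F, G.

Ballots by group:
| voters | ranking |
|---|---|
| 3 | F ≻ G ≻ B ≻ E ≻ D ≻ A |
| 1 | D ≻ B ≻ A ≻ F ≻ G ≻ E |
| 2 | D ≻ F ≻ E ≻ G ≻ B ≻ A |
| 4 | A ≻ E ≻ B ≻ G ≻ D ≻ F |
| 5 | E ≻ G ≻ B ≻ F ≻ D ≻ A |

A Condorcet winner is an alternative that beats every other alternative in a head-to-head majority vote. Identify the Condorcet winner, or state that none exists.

E

Pairwise majorities:
A vs B: 4 to 11, B.
A vs D: 4 for A, 11 for D — D by 11–4.
A vs E: A is ranked higher on 1+4 = 5 ballots, E on 10. E wins 10–5.
A vs F: A preferred on 1+4 = 5 ballots; F wins 10–5.
A vs G: 1+4 = 5 for A, 10 for G — G by 10–5.
B vs D: 3+4+5 = 12 for B, 3 for D — B by 12–3.
B vs E: 3+1 = 4 for B, 11 for E — E by 11–4.
B vs F: 1+4+5 = 10 for B, 5 for F — B by 10–5.
B vs G: 1+4 = 5 for B, 10 for G — G by 10–5.
D vs E: D is ranked higher on 1+2 = 3 ballots, E on 12. E wins 12–3.
D vs F: 7 to 8, F.
D vs G: 1+2 = 3 for D, 12 for G — G by 12–3.
E vs F: E is ranked higher on 4+5 = 9 ballots, F on 6. E wins 9–6.
E vs G: 11 to 4, E.
F vs G: F preferred on 3+1+2 = 6 ballots; G wins 9–6.
E wins every pairwise contest, so E is the Condorcet winner.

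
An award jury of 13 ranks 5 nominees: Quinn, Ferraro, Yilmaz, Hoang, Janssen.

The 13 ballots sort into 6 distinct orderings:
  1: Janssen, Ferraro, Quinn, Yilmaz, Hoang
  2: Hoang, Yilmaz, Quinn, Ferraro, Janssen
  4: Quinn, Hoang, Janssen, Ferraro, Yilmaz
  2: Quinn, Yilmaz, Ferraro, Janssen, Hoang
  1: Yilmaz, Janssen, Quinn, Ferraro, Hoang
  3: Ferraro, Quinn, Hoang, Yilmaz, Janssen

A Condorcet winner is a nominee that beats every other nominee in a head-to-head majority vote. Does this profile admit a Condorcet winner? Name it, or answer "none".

Check each pair by majority over 13 ballots:
Quinn vs Ferraro: Quinn preferred on 2+4+2+1 = 9 ballots; Quinn wins 9–4.
Quinn vs Yilmaz: Quinn preferred on 1+4+2+3 = 10 ballots; Quinn wins 10–3.
Quinn vs Hoang: Quinn is ranked higher on 1+4+2+1+3 = 11 ballots, Hoang on 2. Quinn wins 11–2.
Quinn vs Janssen: 2+4+2+3 = 11 for Quinn, 2 for Janssen — Quinn by 11–2.
Ferraro vs Yilmaz: Ferraro is ranked higher on 1+4+3 = 8 ballots, Yilmaz on 5. Ferraro wins 8–5.
Ferraro vs Hoang: 1+2+1+3 = 7 for Ferraro, 6 for Hoang — Ferraro by 7–6.
Ferraro vs Janssen: Ferraro preferred on 2+2+3 = 7 ballots; Ferraro wins 7–6.
Yilmaz vs Hoang: Yilmaz is ranked higher on 1+2+1 = 4 ballots, Hoang on 9. Hoang wins 9–4.
Yilmaz vs Janssen: Yilmaz preferred on 2+2+1+3 = 8 ballots; Yilmaz wins 8–5.
Hoang vs Janssen: 9 to 4, Hoang.
Quinn wins every pairwise contest, so Quinn is the Condorcet winner.

Quinn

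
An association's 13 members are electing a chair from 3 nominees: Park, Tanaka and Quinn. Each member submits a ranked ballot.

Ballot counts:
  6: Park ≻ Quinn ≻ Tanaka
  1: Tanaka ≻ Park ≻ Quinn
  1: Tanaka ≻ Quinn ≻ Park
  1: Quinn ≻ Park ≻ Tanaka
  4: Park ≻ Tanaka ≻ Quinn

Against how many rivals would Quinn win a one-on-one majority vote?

1

Quinn against each rival (13 voters):
Quinn vs Park: Quinn is ranked higher on 1+1 = 2 ballots, Park on 11. Park wins 11–2.
Quinn vs Tanaka: Quinn preferred on 6+1 = 7 ballots; Quinn wins 7–6.
Quinn beats Tanaka; loses to Park — 1 pairwise win.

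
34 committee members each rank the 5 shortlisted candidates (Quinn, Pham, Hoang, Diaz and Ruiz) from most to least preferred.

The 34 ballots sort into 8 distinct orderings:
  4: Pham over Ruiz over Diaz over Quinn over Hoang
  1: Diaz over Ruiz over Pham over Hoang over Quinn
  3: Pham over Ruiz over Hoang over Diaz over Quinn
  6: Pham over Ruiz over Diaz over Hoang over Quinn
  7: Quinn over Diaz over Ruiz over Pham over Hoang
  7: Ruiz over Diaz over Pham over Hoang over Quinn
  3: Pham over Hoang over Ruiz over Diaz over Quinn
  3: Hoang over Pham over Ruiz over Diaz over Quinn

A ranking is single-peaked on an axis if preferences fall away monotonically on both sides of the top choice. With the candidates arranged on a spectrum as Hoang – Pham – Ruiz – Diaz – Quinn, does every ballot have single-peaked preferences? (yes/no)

Axis positions: Hoang=1, Pham=2, Ruiz=3, Diaz=4, Quinn=5.
Bloc 1 (peak Pham at position 2): ranking walks positions 2-3-4-5-1, expanding outward from the peak — single-peaked.
Bloc 2 (peak Diaz at position 4): ranking walks positions 4-3-2-1-5, expanding outward from the peak — single-peaked.
Bloc 3 (peak Pham at position 2): ranking walks positions 2-3-1-4-5, expanding outward from the peak — single-peaked.
Bloc 4 (peak Pham at position 2): ranking walks positions 2-3-4-1-5, expanding outward from the peak — single-peaked.
Bloc 5 (peak Quinn at position 5): ranking walks positions 5-4-3-2-1, expanding outward from the peak — single-peaked.
Bloc 6 (peak Ruiz at position 3): ranking walks positions 3-4-2-1-5, expanding outward from the peak — single-peaked.
Bloc 7 (peak Pham at position 2): ranking walks positions 2-1-3-4-5, expanding outward from the peak — single-peaked.
Bloc 8 (peak Hoang at position 1): ranking walks positions 1-2-3-4-5, expanding outward from the peak — single-peaked.
Every ranking is single-peaked on this axis.

yes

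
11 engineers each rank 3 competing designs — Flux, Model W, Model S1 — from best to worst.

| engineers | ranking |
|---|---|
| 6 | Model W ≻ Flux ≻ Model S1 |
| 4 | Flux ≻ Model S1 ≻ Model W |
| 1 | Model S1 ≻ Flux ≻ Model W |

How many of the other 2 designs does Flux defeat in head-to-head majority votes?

1

Flux against each rival (11 engineers):
Flux vs Model W: Model W wins 6–5.
Flux vs Model S1: 6+4 = 10 for Flux, 1 for Model S1 — Flux by 10–1.
Flux beats Model S1; loses to Model W — 1 pairwise win.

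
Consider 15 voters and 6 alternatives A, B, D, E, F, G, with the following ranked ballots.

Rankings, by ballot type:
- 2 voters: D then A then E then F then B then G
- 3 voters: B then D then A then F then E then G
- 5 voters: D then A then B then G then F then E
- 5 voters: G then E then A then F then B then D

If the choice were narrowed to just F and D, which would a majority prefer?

D

Ballots ranking F above D: 5.
Ballots ranking D above F: 15 − 5 = 10.
D wins the head-to-head 10–5.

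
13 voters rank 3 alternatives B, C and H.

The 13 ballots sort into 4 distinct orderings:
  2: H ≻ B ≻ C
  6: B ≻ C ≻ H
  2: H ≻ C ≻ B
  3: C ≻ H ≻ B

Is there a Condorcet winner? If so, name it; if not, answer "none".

none

Pairwise majorities:
B–C: B 8–5.
B vs H: H wins 7–6.
C vs H: C, 9–4.
Each alternative drops at least one matchup (B loses to H; C loses to B; H loses to C); the cycle B beats C beats H beats B rules out a Condorcet winner.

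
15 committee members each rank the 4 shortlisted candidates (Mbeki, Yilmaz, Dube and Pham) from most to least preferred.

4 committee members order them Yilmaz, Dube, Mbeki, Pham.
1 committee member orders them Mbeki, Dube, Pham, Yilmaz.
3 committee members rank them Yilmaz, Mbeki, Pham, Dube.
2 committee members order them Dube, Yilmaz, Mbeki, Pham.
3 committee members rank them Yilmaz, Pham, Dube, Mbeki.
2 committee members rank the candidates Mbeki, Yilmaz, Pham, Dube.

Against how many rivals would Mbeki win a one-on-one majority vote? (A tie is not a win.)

1

Mbeki against each rival (15 committee members):
Mbeki vs Yilmaz: Mbeki preferred on 1+2 = 3 ballots; Yilmaz wins 12–3.
Mbeki vs Dube: Dube wins 9–6.
Mbeki vs Pham: 4+1+3+2+2 = 12 for Mbeki, 3 for Pham — Mbeki by 12–3.
Mbeki beats Pham; loses to Yilmaz, Dube — 1 pairwise win.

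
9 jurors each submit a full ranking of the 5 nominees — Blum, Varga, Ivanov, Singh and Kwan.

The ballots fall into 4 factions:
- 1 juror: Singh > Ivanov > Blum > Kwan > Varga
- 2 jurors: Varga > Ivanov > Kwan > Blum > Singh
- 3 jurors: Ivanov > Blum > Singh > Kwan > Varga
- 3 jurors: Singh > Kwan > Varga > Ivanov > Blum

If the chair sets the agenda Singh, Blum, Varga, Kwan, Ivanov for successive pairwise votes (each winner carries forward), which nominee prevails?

Round 1: Singh vs Blum — 4–5, Blum advances.
Round 2: Blum vs Varga — 4–5, Varga advances.
Round 3: Varga vs Kwan — 2–7, Kwan advances.
Round 4: Kwan vs Ivanov — 3–6, Ivanov advances.
Ivanov survives the agenda.

Ivanov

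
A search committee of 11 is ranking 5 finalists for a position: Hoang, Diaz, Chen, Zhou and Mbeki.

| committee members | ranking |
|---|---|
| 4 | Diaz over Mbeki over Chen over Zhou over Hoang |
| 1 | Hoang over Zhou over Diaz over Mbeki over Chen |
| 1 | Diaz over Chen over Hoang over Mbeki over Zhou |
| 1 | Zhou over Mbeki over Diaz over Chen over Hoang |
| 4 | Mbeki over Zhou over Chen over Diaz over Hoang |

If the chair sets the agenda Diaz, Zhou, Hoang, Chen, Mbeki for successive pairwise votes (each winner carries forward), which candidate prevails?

Round 1: Diaz vs Zhou — 5–6, Zhou advances.
Round 2: Zhou vs Hoang — 9–2, Zhou advances.
Round 3: Zhou vs Chen — 6–5, Zhou advances.
Round 4: Zhou vs Mbeki — 2–9, Mbeki advances.
The agenda winner is Mbeki.

Mbeki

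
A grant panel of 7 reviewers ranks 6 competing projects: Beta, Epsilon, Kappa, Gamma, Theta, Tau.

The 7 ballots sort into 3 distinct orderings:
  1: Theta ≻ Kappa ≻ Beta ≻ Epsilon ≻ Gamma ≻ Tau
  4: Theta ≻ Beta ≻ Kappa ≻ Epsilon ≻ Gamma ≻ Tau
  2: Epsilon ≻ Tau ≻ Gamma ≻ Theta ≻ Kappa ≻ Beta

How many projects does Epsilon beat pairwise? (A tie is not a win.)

Epsilon against each rival (7 reviewers):
Epsilon vs Beta: Beta wins 5–2.
Epsilon vs Kappa: 2 for Epsilon, 5 for Kappa — Kappa by 5–2.
Epsilon vs Gamma: Epsilon is ranked higher on 1+4+2 = 7 ballots, Gamma on 0. Epsilon wins 7–0.
Epsilon vs Theta: 2 for Epsilon, 5 for Theta — Theta by 5–2.
Epsilon vs Tau: 1+4+2 = 7 for Epsilon, 0 for Tau — Epsilon by 7–0.
Epsilon beats Gamma, Tau; loses to Beta, Kappa, Theta — 2 pairwise wins.

2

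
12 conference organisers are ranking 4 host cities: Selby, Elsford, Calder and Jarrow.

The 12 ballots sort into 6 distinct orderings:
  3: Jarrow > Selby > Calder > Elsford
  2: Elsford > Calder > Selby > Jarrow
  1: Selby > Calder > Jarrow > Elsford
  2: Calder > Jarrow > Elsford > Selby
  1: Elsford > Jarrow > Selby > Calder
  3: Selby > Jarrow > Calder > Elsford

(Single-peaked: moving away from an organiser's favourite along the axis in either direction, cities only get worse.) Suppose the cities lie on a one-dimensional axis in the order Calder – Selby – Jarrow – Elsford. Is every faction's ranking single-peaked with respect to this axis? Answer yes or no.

no

Axis positions: Calder=1, Selby=2, Jarrow=3, Elsford=4.
Faction 1 (peak Jarrow at position 3): ranking walks positions 3-2-1-4, expanding outward from the peak — single-peaked.
Faction 2: ranking walks positions 4-1-2-3; Calder is ranked above Jarrow even though Jarrow lies between Calder and the peak Elsford on the axis — preferences dip and rise again. Not single-peaked.
Faction 3 (peak Selby at position 2): ranking walks positions 2-1-3-4, expanding outward from the peak — single-peaked.
Faction 4: ranking walks positions 1-3-4-2; Jarrow is ranked above Selby even though Selby lies between Jarrow and the peak Calder on the axis — preferences dip and rise again. Not single-peaked.
Faction 5 (peak Elsford at position 4): ranking walks positions 4-3-2-1, expanding outward from the peak — single-peaked.
Faction 6 (peak Selby at position 2): ranking walks positions 2-3-1-4, expanding outward from the peak — single-peaked.
Faction 2 violates single-peakedness, so the profile is not single-peaked on this axis.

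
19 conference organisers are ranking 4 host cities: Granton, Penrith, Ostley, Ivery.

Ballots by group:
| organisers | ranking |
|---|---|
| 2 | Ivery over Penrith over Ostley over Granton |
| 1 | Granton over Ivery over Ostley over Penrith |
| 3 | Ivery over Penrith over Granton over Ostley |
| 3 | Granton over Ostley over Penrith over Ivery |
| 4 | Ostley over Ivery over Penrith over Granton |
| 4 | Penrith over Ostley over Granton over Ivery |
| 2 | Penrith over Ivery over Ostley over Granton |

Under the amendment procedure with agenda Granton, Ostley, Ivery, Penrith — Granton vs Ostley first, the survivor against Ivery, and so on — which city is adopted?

Penrith

Round 1: Granton vs Ostley — 7–12, Ostley advances.
Round 2: Ostley vs Ivery — 11–8, Ostley advances.
Round 3: Ostley vs Penrith — 8–11, Penrith advances.
Penrith survives the agenda.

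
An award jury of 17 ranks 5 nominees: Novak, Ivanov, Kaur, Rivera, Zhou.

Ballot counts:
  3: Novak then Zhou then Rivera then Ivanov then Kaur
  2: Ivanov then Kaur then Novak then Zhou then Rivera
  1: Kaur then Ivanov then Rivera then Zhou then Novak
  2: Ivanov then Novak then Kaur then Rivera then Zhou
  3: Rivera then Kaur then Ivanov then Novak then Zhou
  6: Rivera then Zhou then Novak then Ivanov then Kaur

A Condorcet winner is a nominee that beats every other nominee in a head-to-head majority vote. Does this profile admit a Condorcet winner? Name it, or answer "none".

Pairwise majorities:
Novak vs Ivanov: Novak wins 9–8.
Novak vs Kaur: Novak wins 11–6.
Novak–Rivera: Rivera 10–7.
Novak vs Zhou: Novak wins 10–7.
Ivanov–Kaur: Ivanov 13–4.
Ivanov vs Rivera: Rivera wins 12–5.
Ivanov vs Zhou: Zhou, 9–8.
Kaur vs Rivera: Rivera wins 12–5.
Kaur vs Zhou: Zhou wins 9–8.
Rivera vs Zhou: Rivera, 12–5.
Rivera defeats every rival head-to-head and is the Condorcet winner.

Rivera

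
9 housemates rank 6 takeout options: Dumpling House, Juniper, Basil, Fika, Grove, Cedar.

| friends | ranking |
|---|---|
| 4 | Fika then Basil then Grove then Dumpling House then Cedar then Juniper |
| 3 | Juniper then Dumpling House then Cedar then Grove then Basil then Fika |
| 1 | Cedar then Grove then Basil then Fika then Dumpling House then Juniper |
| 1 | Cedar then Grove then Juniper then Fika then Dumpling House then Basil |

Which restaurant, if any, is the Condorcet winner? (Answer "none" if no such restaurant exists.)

none

Check each pair by majority over 9 ballots:
Dumpling House vs Juniper: Dumpling House preferred on 4+1 = 5 ballots; Dumpling House wins 5–4.
Dumpling House vs Basil: 4 to 5, Basil.
Dumpling House vs Fika: Dumpling House preferred on 3 ballots; Fika wins 6–3.
Dumpling House vs Grove: Dumpling House preferred on 3 ballots; Grove wins 6–3.
Dumpling House vs Cedar: 7 to 2, Dumpling House.
Juniper vs Basil: 3+1 = 4 for Juniper, 5 for Basil — Basil by 5–4.
Juniper vs Fika: Juniper is ranked higher on 3+1 = 4 ballots, Fika on 5. Fika wins 5–4.
Juniper vs Grove: 3 to 6, Grove.
Juniper vs Cedar: Juniper is ranked higher on 3 ballots, Cedar on 6. Cedar wins 6–3.
Basil vs Fika: 3+1 = 4 for Basil, 5 for Fika — Fika by 5–4.
Basil vs Grove: Basil preferred on 4 ballots; Grove wins 5–4.
Basil vs Cedar: 4 to 5, Cedar.
Fika vs Grove: Fika preferred on 4 ballots; Grove wins 5–4.
Fika vs Cedar: Fika is ranked higher on 4 ballots, Cedar on 5. Cedar wins 5–4.
Grove vs Cedar: Grove preferred on 4 ballots; Cedar wins 5–4.
Every restaurant loses at least once (Dumpling House loses to Basil; Juniper loses to Dumpling House; Basil loses to Fika; Fika loses to Grove; Grove loses to Cedar; Cedar loses to Dumpling House). The majority relation contains the cycle Dumpling House > Cedar > Basil > Dumpling House, so there is no Condorcet winner.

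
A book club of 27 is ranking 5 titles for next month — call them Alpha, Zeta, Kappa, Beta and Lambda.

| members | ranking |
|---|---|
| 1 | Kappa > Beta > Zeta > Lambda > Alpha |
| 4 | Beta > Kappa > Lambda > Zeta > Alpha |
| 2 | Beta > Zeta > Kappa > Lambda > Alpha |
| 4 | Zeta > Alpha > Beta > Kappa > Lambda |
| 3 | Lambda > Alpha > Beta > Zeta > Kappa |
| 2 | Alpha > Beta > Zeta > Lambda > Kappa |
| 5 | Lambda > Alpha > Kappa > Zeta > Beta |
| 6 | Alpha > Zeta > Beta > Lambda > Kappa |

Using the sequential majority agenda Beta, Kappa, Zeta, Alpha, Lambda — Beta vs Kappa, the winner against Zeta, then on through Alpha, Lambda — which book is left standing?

Lambda

Round 1: Beta vs Kappa — 21–6, Beta advances.
Round 2: Beta vs Zeta — 12–15, Zeta advances.
Round 3: Zeta vs Alpha — 11–16, Alpha advances.
Round 4: Alpha vs Lambda — 12–15, Lambda advances.
Lambda survives the agenda.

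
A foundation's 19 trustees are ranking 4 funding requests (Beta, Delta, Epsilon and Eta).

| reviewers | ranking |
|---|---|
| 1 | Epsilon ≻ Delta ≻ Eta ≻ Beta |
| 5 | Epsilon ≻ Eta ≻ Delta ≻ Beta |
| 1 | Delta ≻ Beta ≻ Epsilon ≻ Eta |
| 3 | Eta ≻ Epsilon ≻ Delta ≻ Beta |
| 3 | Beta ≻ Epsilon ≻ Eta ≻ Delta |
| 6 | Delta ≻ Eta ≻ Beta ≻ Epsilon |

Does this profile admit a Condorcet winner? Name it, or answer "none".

none

Pairwise majorities:
Beta–Delta: Delta 16–3.
Beta vs Epsilon: Beta wins 10–9.
Beta vs Eta: Eta, 15–4.
Delta–Epsilon: Epsilon 12–7.
Delta vs Eta: Eta wins 11–8.
Epsilon vs Eta: Epsilon wins 10–9.
Each project drops at least one matchup (Beta loses to Delta; Delta loses to Epsilon; Epsilon loses to Beta; Eta loses to Epsilon); the cycle Beta beats Epsilon beats Delta beats Beta rules out a Condorcet winner.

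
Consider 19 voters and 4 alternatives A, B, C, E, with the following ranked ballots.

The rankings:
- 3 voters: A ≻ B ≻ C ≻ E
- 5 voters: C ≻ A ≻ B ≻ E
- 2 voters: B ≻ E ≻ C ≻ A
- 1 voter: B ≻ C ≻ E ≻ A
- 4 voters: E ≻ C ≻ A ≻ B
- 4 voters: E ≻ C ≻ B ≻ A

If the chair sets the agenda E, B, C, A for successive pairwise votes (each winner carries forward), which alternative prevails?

C

Round 1: E vs B — 8–11, B advances.
Round 2: B vs C — 6–13, C advances.
Round 3: C vs A — 16–3, C advances.
C survives the agenda.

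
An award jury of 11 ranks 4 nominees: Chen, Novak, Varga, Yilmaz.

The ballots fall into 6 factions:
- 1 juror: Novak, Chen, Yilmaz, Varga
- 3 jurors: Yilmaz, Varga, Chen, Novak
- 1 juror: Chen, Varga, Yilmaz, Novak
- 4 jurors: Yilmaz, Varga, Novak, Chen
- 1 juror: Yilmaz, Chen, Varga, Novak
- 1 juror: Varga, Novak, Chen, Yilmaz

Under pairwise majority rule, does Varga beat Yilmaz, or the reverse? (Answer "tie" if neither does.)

Ballots ranking Varga above Yilmaz: 1 + 1 = 2.
Ballots ranking Yilmaz above Varga: 11 − 2 = 9.
Yilmaz wins the head-to-head 9–2.

Yilmaz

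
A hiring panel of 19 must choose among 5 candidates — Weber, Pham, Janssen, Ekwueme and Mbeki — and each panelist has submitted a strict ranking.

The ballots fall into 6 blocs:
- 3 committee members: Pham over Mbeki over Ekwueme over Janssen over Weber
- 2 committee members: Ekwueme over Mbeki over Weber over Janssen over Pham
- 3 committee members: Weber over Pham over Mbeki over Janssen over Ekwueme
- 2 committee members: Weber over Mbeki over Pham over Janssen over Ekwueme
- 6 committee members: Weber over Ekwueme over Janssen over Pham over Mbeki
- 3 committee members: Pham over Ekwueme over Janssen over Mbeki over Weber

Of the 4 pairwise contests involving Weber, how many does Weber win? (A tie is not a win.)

Weber against each rival (19 committee members):
Weber vs Pham: 2+3+2+6 = 13 for Weber, 6 for Pham — Weber by 13–6.
Weber vs Janssen: 13 to 6, Weber.
Weber vs Ekwueme: Weber wins 11–8.
Weber vs Mbeki: Weber, 11–8.
Weber beats Pham, Janssen, Ekwueme, Mbeki — 4 pairwise wins.

4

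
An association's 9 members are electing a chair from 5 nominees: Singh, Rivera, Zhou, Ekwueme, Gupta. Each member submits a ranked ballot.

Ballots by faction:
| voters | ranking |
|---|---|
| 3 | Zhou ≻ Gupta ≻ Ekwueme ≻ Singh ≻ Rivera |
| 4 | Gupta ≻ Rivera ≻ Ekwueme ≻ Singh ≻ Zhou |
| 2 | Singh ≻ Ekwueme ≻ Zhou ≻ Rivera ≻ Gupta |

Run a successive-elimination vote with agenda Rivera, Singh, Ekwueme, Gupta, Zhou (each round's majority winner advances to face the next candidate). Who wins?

Zhou

Round 1: Rivera vs Singh — 4–5, Singh advances.
Round 2: Singh vs Ekwueme — 2–7, Ekwueme advances.
Round 3: Ekwueme vs Gupta — 2–7, Gupta advances.
Round 4: Gupta vs Zhou — 4–5, Zhou advances.
The agenda winner is Zhou.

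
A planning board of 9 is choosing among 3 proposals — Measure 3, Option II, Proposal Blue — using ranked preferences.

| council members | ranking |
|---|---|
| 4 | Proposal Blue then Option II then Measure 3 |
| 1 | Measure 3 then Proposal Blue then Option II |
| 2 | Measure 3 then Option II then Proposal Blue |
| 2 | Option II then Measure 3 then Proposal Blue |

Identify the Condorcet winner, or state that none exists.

Check each pair by majority over 9 ballots:
Measure 3 vs Option II: Option II wins 6–3.
Measure 3 vs Proposal Blue: Measure 3 wins 5–4.
Option II–Proposal Blue: Proposal Blue 5–4.
Each option drops at least one matchup (Measure 3 loses to Option II; Option II loses to Proposal Blue; Proposal Blue loses to Measure 3); the cycle Measure 3 beats Proposal Blue beats Option II beats Measure 3 rules out a Condorcet winner.

none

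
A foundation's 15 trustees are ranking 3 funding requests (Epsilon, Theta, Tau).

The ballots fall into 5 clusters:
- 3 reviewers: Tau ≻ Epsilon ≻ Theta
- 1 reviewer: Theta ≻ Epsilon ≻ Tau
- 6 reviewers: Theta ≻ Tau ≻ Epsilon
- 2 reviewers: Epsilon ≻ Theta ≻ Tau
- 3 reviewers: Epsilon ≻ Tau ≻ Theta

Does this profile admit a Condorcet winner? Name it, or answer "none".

Pairwise majorities:
Epsilon vs Theta: Epsilon preferred on 3+2+3 = 8 ballots; Epsilon wins 8–7.
Epsilon vs Tau: Epsilon preferred on 1+2+3 = 6 ballots; Tau wins 9–6.
Theta vs Tau: Theta is ranked higher on 1+6+2 = 9 ballots, Tau on 6. Theta wins 9–6.
Every project loses at least once (Epsilon loses to Tau; Theta loses to Epsilon; Tau loses to Theta). The majority relation contains the cycle Epsilon > Theta > Tau > Epsilon, so there is no Condorcet winner.

none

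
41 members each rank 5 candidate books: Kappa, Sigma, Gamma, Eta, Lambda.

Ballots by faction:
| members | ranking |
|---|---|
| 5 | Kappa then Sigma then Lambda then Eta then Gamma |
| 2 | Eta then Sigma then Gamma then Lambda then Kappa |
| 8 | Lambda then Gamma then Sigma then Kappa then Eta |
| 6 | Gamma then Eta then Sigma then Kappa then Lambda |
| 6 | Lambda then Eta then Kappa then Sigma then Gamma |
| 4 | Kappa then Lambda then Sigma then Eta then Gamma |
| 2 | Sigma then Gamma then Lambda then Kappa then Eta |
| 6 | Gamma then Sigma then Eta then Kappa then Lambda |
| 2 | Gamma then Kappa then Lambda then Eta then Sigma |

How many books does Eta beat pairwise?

Eta against each rival (41 members):
Eta vs Kappa: 20 to 21, Kappa.
Eta–Sigma: Sigma 25–16.
Eta vs Gamma: Gamma wins 24–17.
Eta vs Lambda: Eta is ranked higher on 2+6+6 = 14 ballots, Lambda on 27. Lambda wins 27–14.
Eta beats no one; loses to Kappa, Sigma, Gamma, Lambda — 0 pairwise wins.

0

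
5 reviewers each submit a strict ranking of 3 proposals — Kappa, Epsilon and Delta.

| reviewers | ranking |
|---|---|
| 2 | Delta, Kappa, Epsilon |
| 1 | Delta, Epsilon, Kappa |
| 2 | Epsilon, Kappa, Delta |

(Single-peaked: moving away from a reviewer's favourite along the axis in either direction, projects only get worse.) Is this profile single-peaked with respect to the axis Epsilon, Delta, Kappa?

no

Axis positions: Epsilon=1, Delta=2, Kappa=3.
Faction 1 (peak Delta at position 2): ranking walks positions 2-3-1, expanding outward from the peak — single-peaked.
Faction 2 (peak Delta at position 2): ranking walks positions 2-1-3, expanding outward from the peak — single-peaked.
Faction 3: ranking walks positions 1-3-2; Kappa is ranked above Delta even though Delta lies between Kappa and the peak Epsilon on the axis — preferences dip and rise again. Not single-peaked.
Faction 3 violates single-peakedness, so the profile is not single-peaked on this axis.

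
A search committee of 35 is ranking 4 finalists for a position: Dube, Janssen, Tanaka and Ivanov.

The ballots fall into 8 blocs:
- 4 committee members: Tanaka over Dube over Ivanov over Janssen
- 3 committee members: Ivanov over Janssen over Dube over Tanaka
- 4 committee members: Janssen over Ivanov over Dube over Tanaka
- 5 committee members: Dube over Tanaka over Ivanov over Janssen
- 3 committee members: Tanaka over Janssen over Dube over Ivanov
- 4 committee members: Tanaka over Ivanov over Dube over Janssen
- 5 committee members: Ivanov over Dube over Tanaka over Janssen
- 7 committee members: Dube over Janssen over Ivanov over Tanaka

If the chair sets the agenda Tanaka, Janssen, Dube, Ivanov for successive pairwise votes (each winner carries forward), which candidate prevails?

Round 1: Tanaka vs Janssen — 21–14, Tanaka advances.
Round 2: Tanaka vs Dube — 11–24, Dube advances.
Round 3: Dube vs Ivanov — 19–16, Dube advances.
Dube survives the agenda.

Dube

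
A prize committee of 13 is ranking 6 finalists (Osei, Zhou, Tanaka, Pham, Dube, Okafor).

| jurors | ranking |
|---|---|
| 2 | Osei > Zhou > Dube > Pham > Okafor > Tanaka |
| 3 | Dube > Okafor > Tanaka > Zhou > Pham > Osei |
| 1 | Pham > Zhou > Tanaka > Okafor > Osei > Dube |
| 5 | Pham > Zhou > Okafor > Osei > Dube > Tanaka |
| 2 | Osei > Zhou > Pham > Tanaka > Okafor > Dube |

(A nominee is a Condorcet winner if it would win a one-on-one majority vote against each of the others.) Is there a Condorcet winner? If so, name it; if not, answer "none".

Check each pair by majority over 13 ballots:
Osei vs Zhou: 4 to 9, Zhou.
Osei vs Tanaka: 2+5+2 = 9 for Osei, 4 for Tanaka — Osei by 9–4.
Osei vs Pham: 4 to 9, Pham.
Osei vs Dube: 2+1+5+2 = 10 for Osei, 3 for Dube — Osei by 10–3.
Osei vs Okafor: 2+2 = 4 for Osei, 9 for Okafor — Okafor by 9–4.
Zhou vs Tanaka: 2+1+5+2 = 10 for Zhou, 3 for Tanaka — Zhou by 10–3.
Zhou vs Pham: Zhou preferred on 2+3+2 = 7 ballots; Zhou wins 7–6.
Zhou vs Dube: Zhou is ranked higher on 2+1+5+2 = 10 ballots, Dube on 3. Zhou wins 10–3.
Zhou vs Okafor: 2+1+5+2 = 10 for Zhou, 3 for Okafor — Zhou by 10–3.
Tanaka vs Pham: 3 to 10, Pham.
Tanaka vs Dube: 1+2 = 3 for Tanaka, 10 for Dube — Dube by 10–3.
Tanaka vs Okafor: 3 to 10, Okafor.
Pham vs Dube: 8 to 5, Pham.
Pham vs Okafor: Pham is ranked higher on 2+1+5+2 = 10 ballots, Okafor on 3. Pham wins 10–3.
Dube vs Okafor: Dube is ranked higher on 2+3 = 5 ballots, Okafor on 8. Okafor wins 8–5.
Zhou defeats every rival head-to-head and is the Condorcet winner.

Zhou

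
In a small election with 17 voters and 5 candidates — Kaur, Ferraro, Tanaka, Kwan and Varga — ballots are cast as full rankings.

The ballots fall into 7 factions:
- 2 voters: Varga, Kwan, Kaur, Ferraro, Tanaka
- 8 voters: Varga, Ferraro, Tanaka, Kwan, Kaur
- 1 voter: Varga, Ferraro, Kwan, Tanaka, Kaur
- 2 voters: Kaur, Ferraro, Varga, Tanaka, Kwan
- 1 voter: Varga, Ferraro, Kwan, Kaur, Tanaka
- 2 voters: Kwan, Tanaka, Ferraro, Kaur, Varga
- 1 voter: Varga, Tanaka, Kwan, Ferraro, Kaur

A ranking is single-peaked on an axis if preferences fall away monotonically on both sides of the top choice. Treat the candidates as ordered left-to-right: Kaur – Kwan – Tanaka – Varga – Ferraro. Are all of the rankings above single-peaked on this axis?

Axis positions: Kaur=1, Kwan=2, Tanaka=3, Varga=4, Ferraro=5.
Faction 1: ranking walks positions 4-2-1-5-3; Kwan is ranked above Tanaka even though Tanaka lies between Kwan and the peak Varga on the axis — preferences dip and rise again. Not single-peaked.
Faction 2 (peak Varga at position 4): ranking walks positions 4-5-3-2-1, expanding outward from the peak — single-peaked.
Faction 3: ranking walks positions 4-5-2-3-1; Kwan is ranked above Tanaka even though Tanaka lies between Kwan and the peak Varga on the axis — preferences dip and rise again. Not single-peaked.
Faction 4: ranking walks positions 1-5-4-3-2; Ferraro is ranked above Kwan even though Kwan lies between Ferraro and the peak Kaur on the axis — preferences dip and rise again. Not single-peaked.
Faction 5: ranking walks positions 4-5-2-1-3; Kwan is ranked above Tanaka even though Tanaka lies between Kwan and the peak Varga on the axis — preferences dip and rise again. Not single-peaked.
Faction 6: ranking walks positions 2-3-5-1-4; Ferraro is ranked above Varga even though Varga lies between Ferraro and the peak Kwan on the axis — preferences dip and rise again. Not single-peaked.
Faction 7 (peak Varga at position 4): ranking walks positions 4-3-2-5-1, expanding outward from the peak — single-peaked.
Faction 1 violates single-peakedness, so the profile is not single-peaked on this axis.

no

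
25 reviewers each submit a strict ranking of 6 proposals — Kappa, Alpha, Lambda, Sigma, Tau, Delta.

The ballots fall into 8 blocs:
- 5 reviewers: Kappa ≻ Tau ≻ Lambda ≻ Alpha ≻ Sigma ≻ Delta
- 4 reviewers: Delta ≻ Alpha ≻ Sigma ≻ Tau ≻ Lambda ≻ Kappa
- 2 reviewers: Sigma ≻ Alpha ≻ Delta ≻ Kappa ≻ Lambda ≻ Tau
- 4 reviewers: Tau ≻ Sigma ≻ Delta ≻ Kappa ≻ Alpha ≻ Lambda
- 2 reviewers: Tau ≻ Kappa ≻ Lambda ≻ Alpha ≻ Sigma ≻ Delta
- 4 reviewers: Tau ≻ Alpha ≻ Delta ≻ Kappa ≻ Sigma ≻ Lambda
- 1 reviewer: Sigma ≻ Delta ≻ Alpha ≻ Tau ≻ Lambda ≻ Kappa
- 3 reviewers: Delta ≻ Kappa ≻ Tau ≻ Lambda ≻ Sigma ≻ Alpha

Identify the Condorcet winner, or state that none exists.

Tau

Check each pair by majority over 25 ballots:
Kappa vs Alpha: Kappa is ranked higher on 5+4+2+3 = 14 ballots, Alpha on 11. Kappa wins 14–11.
Kappa vs Lambda: Kappa is ranked higher on 5+2+4+2+4+3 = 20 ballots, Lambda on 5. Kappa wins 20–5.
Kappa vs Sigma: 14 to 11, Kappa.
Kappa vs Tau: 5+2+3 = 10 for Kappa, 15 for Tau — Tau by 15–10.
Kappa vs Delta: Kappa is ranked higher on 5+2 = 7 ballots, Delta on 18. Delta wins 18–7.
Alpha vs Lambda: 4+2+4+4+1 = 15 for Alpha, 10 for Lambda — Alpha by 15–10.
Alpha vs Sigma: 15 to 10, Alpha.
Alpha vs Tau: Alpha preferred on 4+2+1 = 7 ballots; Tau wins 18–7.
Alpha vs Delta: Alpha is ranked higher on 5+2+2+4 = 13 ballots, Delta on 12. Alpha wins 13–12.
Lambda vs Sigma: 10 to 15, Sigma.
Lambda vs Tau: Lambda preferred on 2 ballots; Tau wins 23–2.
Lambda vs Delta: Lambda preferred on 5+2 = 7 ballots; Delta wins 18–7.
Sigma vs Tau: 4+2+1 = 7 for Sigma, 18 for Tau — Tau by 18–7.
Sigma vs Delta: Sigma preferred on 5+2+4+2+1 = 14 ballots; Sigma wins 14–11.
Tau vs Delta: 15 to 10, Tau.
Tau wins every pairwise contest, so Tau is the Condorcet winner.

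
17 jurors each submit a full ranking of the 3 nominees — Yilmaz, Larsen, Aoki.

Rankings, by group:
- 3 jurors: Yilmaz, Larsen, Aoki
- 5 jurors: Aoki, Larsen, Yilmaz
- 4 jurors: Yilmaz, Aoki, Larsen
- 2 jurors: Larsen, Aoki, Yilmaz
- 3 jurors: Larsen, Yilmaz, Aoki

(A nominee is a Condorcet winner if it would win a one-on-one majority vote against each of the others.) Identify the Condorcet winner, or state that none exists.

Head-to-head results (17 jurors):
Yilmaz vs Larsen: 3+4 = 7 for Yilmaz, 10 for Larsen — Larsen by 10–7.
Yilmaz vs Aoki: 10 to 7, Yilmaz.
Larsen vs Aoki: 3+2+3 = 8 for Larsen, 9 for Aoki — Aoki by 9–8.
Each nominee drops at least one matchup (Yilmaz loses to Larsen; Larsen loses to Aoki; Aoki loses to Yilmaz); the cycle Yilmaz → Aoki → Larsen → Yilmaz rules out a Condorcet winner.

none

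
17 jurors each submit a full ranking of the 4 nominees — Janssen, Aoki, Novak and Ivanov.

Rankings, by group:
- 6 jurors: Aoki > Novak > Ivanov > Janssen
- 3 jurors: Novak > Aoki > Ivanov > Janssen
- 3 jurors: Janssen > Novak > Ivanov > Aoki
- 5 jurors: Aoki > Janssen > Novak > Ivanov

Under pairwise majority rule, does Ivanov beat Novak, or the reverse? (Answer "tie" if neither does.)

No ballot ranks Ivanov above Novak: 0.
Ballots ranking Novak above Ivanov: 17 − 0 = 17.
Novak wins the head-to-head 17–0.

Novak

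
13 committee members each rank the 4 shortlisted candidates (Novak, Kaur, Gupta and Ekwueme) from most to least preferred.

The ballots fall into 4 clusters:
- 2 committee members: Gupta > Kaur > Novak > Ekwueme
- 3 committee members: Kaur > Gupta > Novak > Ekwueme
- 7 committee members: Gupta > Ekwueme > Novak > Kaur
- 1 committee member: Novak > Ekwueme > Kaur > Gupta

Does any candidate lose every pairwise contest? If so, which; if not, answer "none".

Kaur

Head-to-head results (13 committee members):
Novak vs Kaur: 7+1 = 8 for Novak, 5 for Kaur — Novak by 8–5.
Novak vs Gupta: 1 to 12, Gupta.
Novak vs Ekwueme: 2+3+1 = 6 for Novak, 7 for Ekwueme — Ekwueme by 7–6.
Kaur vs Gupta: Gupta, 9–4.
Kaur vs Ekwueme: Ekwueme, 8–5.
Gupta vs Ekwueme: Gupta is ranked higher on 2+3+7 = 12 ballots, Ekwueme on 1. Gupta wins 12–1.
Only Kaur has no wins; Kaur is the Condorcet loser.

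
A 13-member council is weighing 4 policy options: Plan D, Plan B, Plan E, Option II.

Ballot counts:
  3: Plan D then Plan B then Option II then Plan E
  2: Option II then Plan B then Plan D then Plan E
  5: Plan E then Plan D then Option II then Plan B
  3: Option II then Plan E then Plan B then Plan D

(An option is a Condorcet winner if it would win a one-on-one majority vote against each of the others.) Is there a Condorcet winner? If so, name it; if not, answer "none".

none

Head-to-head results (13 council members):
Plan D vs Plan B: Plan D is ranked higher on 3+5 = 8 ballots, Plan B on 5. Plan D wins 8–5.
Plan D vs Plan E: 5 to 8, Plan E.
Plan D vs Option II: 8 to 5, Plan D.
Plan B vs Plan E: 3+2 = 5 for Plan B, 8 for Plan E — Plan E by 8–5.
Plan B vs Option II: 3 to 10, Option II.
Plan E vs Option II: Plan E preferred on 5 ballots; Option II wins 8–5.
Each option drops at least one matchup (Plan D loses to Plan E; Plan B loses to Plan D; Plan E loses to Option II; Option II loses to Plan D); the cycle Plan D → Option II → Plan E → Plan D rules out a Condorcet winner.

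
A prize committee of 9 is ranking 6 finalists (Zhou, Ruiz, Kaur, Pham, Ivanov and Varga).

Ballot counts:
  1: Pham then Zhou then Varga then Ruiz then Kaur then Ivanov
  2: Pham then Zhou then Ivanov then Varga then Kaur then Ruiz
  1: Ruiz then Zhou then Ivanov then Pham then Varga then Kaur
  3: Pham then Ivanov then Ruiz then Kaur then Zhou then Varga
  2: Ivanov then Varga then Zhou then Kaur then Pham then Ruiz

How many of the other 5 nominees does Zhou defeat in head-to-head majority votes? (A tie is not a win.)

3

Zhou against each rival (9 jurors):
Zhou–Ruiz: Zhou 5–4.
Zhou vs Kaur: Zhou is ranked higher on 1+2+1+2 = 6 ballots, Kaur on 3. Zhou wins 6–3.
Zhou vs Pham: Pham wins 6–3.
Zhou vs Ivanov: Ivanov, 5–4.
Zhou vs Varga: Zhou preferred on 1+2+1+3 = 7 ballots; Zhou wins 7–2.
Zhou beats Ruiz, Kaur, Varga; loses to Pham, Ivanov — 3 pairwise wins.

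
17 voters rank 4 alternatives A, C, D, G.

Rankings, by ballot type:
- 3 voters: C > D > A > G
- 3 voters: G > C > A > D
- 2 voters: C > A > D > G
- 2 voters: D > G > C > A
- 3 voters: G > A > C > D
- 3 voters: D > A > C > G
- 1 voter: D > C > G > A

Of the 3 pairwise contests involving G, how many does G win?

G against each rival (17 voters):
G vs A: G, 9–8.
G vs C: C wins 9–8.
G–D: D 11–6.
G beats A; loses to C, D — 1 pairwise win.

1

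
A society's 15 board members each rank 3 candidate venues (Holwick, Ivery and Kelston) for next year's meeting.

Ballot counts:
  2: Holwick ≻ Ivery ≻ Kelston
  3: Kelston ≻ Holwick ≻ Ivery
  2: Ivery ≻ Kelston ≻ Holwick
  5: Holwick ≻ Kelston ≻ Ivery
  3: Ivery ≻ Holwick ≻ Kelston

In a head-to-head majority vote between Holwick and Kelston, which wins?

Ballots ranking Holwick above Kelston: 2 + 5 + 3 = 10.
Ballots ranking Kelston above Holwick: 15 − 10 = 5.
Holwick wins the head-to-head 10–5.

Holwick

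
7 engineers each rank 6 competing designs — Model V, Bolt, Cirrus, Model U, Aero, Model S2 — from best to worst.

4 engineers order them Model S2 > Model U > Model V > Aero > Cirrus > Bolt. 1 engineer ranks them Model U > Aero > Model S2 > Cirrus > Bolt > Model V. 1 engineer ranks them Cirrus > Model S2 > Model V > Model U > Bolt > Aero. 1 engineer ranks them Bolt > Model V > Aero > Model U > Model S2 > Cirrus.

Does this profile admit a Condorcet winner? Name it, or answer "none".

Check each pair by majority over 7 ballots:
Model V vs Bolt: Model V is ranked higher on 4+1 = 5 ballots, Bolt on 2. Model V wins 5–2.
Model V vs Cirrus: 4+1 = 5 for Model V, 2 for Cirrus — Model V by 5–2.
Model V vs Model U: Model V is ranked higher on 1+1 = 2 ballots, Model U on 5. Model U wins 5–2.
Model V vs Aero: 4+1+1 = 6 for Model V, 1 for Aero — Model V by 6–1.
Model V vs Model S2: Model V is ranked higher on 1 ballot, Model S2 on 6. Model S2 wins 6–1.
Bolt vs Cirrus: Bolt is ranked higher on 1 ballot, Cirrus on 6. Cirrus wins 6–1.
Bolt vs Model U: Bolt is ranked higher on 1 ballot, Model U on 6. Model U wins 6–1.
Bolt vs Aero: Bolt preferred on 1+1 = 2 ballots; Aero wins 5–2.
Bolt vs Model S2: Bolt is ranked higher on 1 ballot, Model S2 on 6. Model S2 wins 6–1.
Cirrus vs Model U: Cirrus preferred on 1 ballot; Model U wins 6–1.
Cirrus vs Aero: Cirrus is ranked higher on 1 ballot, Aero on 6. Aero wins 6–1.
Cirrus vs Model S2: Cirrus is ranked higher on 1 ballot, Model S2 on 6. Model S2 wins 6–1.
Model U vs Aero: Model U preferred on 4+1+1 = 6 ballots; Model U wins 6–1.
Model U vs Model S2: Model U preferred on 1+1 = 2 ballots; Model S2 wins 5–2.
Aero vs Model S2: Aero preferred on 1+1 = 2 ballots; Model S2 wins 5–2.
Model S2 defeats every rival head-to-head and is the Condorcet winner.

Model S2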